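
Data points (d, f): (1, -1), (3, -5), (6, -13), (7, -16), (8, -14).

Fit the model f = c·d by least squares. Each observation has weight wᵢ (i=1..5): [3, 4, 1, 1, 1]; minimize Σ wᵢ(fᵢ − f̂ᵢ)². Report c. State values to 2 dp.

Forming MᵀWM = [[188]] and MᵀWf = [-365]ᵀ gives MᵀWM·[c]ᵀ = MᵀWf.
Hence c = -365 / 188 ≈ -1.94149.

c = -1.94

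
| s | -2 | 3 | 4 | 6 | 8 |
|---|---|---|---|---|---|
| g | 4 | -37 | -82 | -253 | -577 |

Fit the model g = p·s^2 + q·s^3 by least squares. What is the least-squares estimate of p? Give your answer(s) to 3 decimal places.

p = -1.130

Compute the Gram sums: Σs^2·s^2 = 5745, Σs^2·s^3 = 41779, Σs^3·s^3 = 313689.
Moment sums: Σs^2·g = -47665, Σs^3·g = -356351.
XᵀX·[p, q]ᵀ = Xᵀg becomes [[5745, 41779]; [41779, 313689]]·[p, q]ᵀ = [-47665, -356351]ᵀ.
Determinant 5745·313689 − 41779² = 56658464.
p = ((-47665)·313689 − 41779·(-356351))/56658464 = -15999439/14164616; q = (5745·(-356351) − 41779·(-47665))/56658464 = -13960115/14164616.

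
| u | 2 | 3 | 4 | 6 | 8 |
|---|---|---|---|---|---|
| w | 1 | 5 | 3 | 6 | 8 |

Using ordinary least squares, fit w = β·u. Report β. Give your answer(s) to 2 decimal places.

Compute the Gram sums: Σu·u = 129.
Moment sums: Σu·w = 129.
So AᵀA·[β]ᵀ = Aᵀw: [[129]]·[β]ᵀ = [129]ᵀ.
β = 129/129 = 1.

β = 1.00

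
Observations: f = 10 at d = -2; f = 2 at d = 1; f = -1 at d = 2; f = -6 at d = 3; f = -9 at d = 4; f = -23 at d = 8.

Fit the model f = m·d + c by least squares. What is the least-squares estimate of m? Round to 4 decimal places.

m = -3.3614

Sums needed: Σd·d = 98, Σd = 16, Σ1 = 6.
Right-hand side: Σd·f = -258, Σf = -27.
Normal equations: [[98, 16]; [16, 6]]·[m, c]ᵀ = [-258, -27]ᵀ.
Eliminating c: 6·(row 1) − 16·(row 2) gives 332·m = 6·(-258) − 16·(-27) = -1116, so m = -279/83.
Then c = ((-27) − 16·(-279/83))/6 = 741/166.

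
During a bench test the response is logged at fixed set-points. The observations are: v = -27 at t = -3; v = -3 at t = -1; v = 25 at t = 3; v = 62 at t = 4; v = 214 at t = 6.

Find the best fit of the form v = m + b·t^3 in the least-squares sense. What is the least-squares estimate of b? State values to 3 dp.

b = 0.995

Forming AᵀA = [[5, 279]; [279, 52211]] and Aᵀv = [271, 51599]ᵀ gives AᵀA·[m, b]ᵀ = Aᵀv.
Eliminating b: 52211·(row 1) − 279·(row 2) gives 183214·m = 52211·271 − 279·51599 = -246940, so m = -123470/91607.
Then b = (51599 − 279·(-123470/91607))/52211 = 91193/91607.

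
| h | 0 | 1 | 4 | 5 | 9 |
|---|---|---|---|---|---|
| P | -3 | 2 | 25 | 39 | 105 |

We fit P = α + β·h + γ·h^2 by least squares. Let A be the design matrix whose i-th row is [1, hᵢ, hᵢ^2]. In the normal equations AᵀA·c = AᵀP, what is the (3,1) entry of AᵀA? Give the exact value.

Row 3 ↔ basis h^2, column 1 ↔ basis 1, so (AᵀA)_{3,1} = Σᵢ h^2 = (0)·(1) + (1)·(1) + (16)·(1) + (25)·(1) + (81)·(1) = 123.

123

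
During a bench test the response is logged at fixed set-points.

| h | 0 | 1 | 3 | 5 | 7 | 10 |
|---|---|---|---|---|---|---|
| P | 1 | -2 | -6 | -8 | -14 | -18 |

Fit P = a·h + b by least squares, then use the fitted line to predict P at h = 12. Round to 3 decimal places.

With design matrix A, AᵀA = [[184, 26]; [26, 6]] and AᵀP = [-338, -47]ᵀ.
Determinant 184·6 − 26² = 428.
a = ((-338)·6 − 26·(-47))/428 = -403/214; b = (184·(-47) − 26·(-338))/428 = 35/107.
At h = 12: P̂ = (-403/214)·(12) + (35/107)·(1) = -2383/107.

P̂ = -22.271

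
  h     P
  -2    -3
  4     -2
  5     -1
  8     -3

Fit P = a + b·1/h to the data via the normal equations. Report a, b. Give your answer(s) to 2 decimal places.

Compute the Gram sums: Σ1 = 4, Σ1/h = 3/40, Σ1/h·1/h = 589/1600.
Moment sums: ΣP = -9, Σ1/h·P = 17/40.
XᵀX·[a, b]ᵀ = XᵀP becomes [[4, 3/40]; [3/40, 589/1600]]·[a, b]ᵀ = [-9, 17/40]ᵀ.
det = 4·(589/1600) − (3/40)² = 2347/1600.
a = ((-9)·(589/1600) − (3/40)·(17/40))/(2347/1600) = -5352/2347; b = (4·(17/40) − (3/40)·(-9))/(2347/1600) = 3800/2347.

a = -2.28, b = 1.62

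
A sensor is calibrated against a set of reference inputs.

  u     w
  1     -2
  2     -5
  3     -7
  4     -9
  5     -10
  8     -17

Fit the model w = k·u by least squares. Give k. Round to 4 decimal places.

k = -2.1429

Setting ∂/∂k … = 0 gives: 119·k = -255.
(Σu·u = 119, Σu·w = -255.)
Hence k = -255 / 119 ≈ -2.14286.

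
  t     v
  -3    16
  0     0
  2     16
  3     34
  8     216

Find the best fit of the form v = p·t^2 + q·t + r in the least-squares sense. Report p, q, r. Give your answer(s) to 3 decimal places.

p = 3.018, q = 3.028, r = -1.560

Compute the Gram sums: Σt^2·t^2 = 4274, Σt^2·t = 520, Σt^2 = 86, Σt·t = 86, Σt = 10, Σ1 = 5.
And Σt^2·v = 14338, Σt·v = 1814, Σv = 282.
AᵀA·[p, q, r]ᵀ = Aᵀv becomes [[4274, 520, 86]; [520, 86, 10]; [86, 10, 5]]·[p, q, r]ᵀ = [14338, 1814, 282]ᵀ.
Inverting the 3×3 Gram matrix, [p, q, r]ᵀ = [8851/2933, 26641/8799, -13730/8799]ᵀ.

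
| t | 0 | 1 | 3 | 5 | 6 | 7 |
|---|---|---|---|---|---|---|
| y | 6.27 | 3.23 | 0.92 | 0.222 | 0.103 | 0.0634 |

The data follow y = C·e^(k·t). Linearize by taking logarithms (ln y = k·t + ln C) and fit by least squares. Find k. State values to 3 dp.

k = -0.669

Taking logs, ln y = k·t + ln C, so regress ln y on t.
Σt = 22.0000, Σ(t)² = 120.0000, Σln y = -3.6115, Σt·ln y = -39.5492.
Normal system: [[120.0000, 22.0000]; [22.0000, 6]]·[k, ln C]ᵀ = [-39.5492, -3.6115]ᵀ.
Slope k = (n·Σt·ln y − Σt·Σln y)/(n·Σ(t)² − (Σt)²) = (6·-39.5492 − 22.0000·-3.6115)/236.0000 = -0.66882; ln C = (Σln y − k·Σt)/n = 1.85043.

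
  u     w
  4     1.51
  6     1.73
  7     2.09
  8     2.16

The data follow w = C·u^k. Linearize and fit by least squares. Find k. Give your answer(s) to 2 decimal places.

k = 0.54

Taking logs, ln w = k·ln u + ln C, so regress ln w on ln u.
Σln u = 7.2034, Σ(ln u)² = 13.2429, Σln w = 2.4675, Σln u·ln w = 4.5893.
Normal system: [[13.2429, 7.2034]; [7.2034, 4]]·[k, ln C]ᵀ = [4.5893, 2.4675]ᵀ.
Slope k = (n·Σln u·ln w − Σln u·Σln w)/(n·Σ(ln u)² − (Σln u)²) = (4·4.5893 − 7.2034·2.4675)/1.0824 = 0.53826; ln C = (Σln w − k·Σln u)/n = -0.35245.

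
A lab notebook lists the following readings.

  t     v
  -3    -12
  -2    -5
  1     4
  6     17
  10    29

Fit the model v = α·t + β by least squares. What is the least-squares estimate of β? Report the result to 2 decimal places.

The normal equations are: 150·α + 12·β = 442;  12·α + 5·β = 33.
Determinant 150·5 − 12² = 606.
α = (442·5 − 12·33)/606 = 907/303; β = (150·33 − 12·442)/606 = -59/101.

β = -0.58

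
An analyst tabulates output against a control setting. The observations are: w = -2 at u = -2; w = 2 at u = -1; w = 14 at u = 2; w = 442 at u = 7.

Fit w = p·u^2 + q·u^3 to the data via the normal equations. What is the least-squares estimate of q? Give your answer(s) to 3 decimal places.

q = 1.062

The normal system XᵀX·[p, q]ᵀ = Xᵀw is [[2434, 16806]; [16806, 117778]]·[p, q]ᵀ = [21708, 151732]ᵀ.
det = 2434·117778 − 16806² = 4230016.
p = (21708·117778 − 16806·151732)/4230016 = 209901/132188; q = (2434·151732 − 16806·21708)/4230016 = 140345/132188.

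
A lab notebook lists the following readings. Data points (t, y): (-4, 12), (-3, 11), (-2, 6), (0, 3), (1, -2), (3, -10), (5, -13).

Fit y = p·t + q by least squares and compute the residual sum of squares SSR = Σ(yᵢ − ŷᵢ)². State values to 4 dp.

The normal system MᵀM·[p, q]ᵀ = Mᵀy is [[64, 0]; [0, 7]]·[p, q]ᵀ = [-190, 7]ᵀ.
Eliminating q: 7·(row 1) − 0·(row 2) gives 448·p = 7·(-190) − 0·7 = -1330, so p = -95/32.
Then q = (7 − 0·(-95/32))/7 = 1.
Residuals: -7/8, 35/32, -15/16, 2, -1/32, -67/32, 27/32; SSR = 191/16.

SSR = 11.9375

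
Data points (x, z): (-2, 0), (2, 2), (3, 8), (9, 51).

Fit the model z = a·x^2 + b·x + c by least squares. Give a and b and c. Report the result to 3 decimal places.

Setting ∂/∂a … = 0 gives: 6674·a + 756·b + 98·c = 4211;  756·a + 98·b + 12·c = 487;  98·a + 12·b + 4·c = 61.
Solving the 3×3 system (Gaussian elimination) gives a = 27975/51482, b = 43969/51482, c = -16097/25741.

a = 0.543, b = 0.854, c = -0.625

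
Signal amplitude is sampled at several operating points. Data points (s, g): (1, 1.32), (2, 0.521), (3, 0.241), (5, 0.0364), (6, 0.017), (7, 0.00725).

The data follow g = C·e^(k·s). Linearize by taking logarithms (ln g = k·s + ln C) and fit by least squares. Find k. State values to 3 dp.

k = -0.870

With ln gᵢ as the transformed response and sᵢ as the regressor:
AᵀA = [[124.0000, 24.0000]; [24.0000, 6]], rhs = [-80.7957, -14.1118]ᵀ  (here Σs = 24.0000, Σ(s)² = 124.0000, Σln g = -14.1118, Σs·ln g = -80.7957).
Δ = 124.0000·6 − (24.0000)² = 168.0000; k = (-80.7957·6 − 24.0000·-14.1118)/168.0000 = -0.86959, ln C = (124.0000·-14.1118 − 24.0000·-80.7957)/168.0000 = 1.12638.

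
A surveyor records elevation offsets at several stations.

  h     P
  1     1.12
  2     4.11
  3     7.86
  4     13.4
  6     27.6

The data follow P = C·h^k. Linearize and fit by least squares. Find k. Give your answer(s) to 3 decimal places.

k = 1.778

With ln Pᵢ as the transformed response and ln hᵢ as the regressor:
Σln h = 4.9698, Σ(ln h)² = 6.8196, Σln P = 9.5016, Σln h·ln P = 12.7873.
Normal system: [[6.8196, 4.9698]; [4.9698, 5]]·[k, ln C]ᵀ = [12.7873, 9.5016]ᵀ.
Solving (det = 9.3990): k = 1.77842, ln C = 0.13264.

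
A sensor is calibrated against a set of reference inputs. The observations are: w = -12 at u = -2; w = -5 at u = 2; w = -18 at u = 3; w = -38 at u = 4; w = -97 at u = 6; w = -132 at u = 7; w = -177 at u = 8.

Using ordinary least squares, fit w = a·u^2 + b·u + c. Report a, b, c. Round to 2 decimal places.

a = -3.04, b = 1.71, c = 3.67

Normal-equation sums: Σu^2·u^2 = 8162, Σu^2·u = 1162, Σu^2 = 182, Σu·u = 182, Σu = 28, Σ1 = 7.
Moment sums: Σu^2·w = -22126, Σu·w = -3114, Σw = -479.
Normal equations: [[8162, 1162, 182]; [1162, 182, 28]; [182, 28, 7]]·[a, b, c]ᵀ = [-22126, -3114, -479]ᵀ.
Row-reducing yields a = -5611/1848, b = 3161/1848, c = 1131/308.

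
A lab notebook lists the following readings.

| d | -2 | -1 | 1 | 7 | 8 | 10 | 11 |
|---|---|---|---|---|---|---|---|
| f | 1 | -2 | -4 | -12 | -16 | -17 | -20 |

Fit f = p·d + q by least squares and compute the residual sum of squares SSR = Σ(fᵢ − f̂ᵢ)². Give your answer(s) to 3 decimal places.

Normal-equation sums: Σd·d = 340, Σd = 34, Σ1 = 7.
Moment sums: Σd·f = -606, Σf = -70.
So AᵀA·[p, q]ᵀ = Aᵀf: [[340, 34]; [34, 7]]·[p, q]ᵀ = [-606, -70]ᵀ.
Eliminating q: 7·(row 1) − 34·(row 2) gives 1224·p = 7·(-606) − 34·(-70) = -1862, so p = -931/612.
Then q = ((-70) − 34·(-931/612))/7 = -47/18.
Residuals: 29/51, -557/612, 9/68, 257/204, -373/306, 14/17, -401/612; SSR = 1637/306.

SSR = 5.350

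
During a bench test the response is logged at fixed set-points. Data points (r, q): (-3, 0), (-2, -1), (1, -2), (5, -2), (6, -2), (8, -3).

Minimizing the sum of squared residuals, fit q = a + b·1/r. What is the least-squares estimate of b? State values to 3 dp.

Normal-equation sums: Σ1 = 6, Σ1/r = 79/120, Σ1/r·1/r = 20801/14400.
Right-hand side: Σq = -10, Σ1/r·q = -313/120.
Eliminating b: (20801/14400)·(row 1) − (79/120)·(row 2) gives (23713/2880)·a = (20801/14400)·(-10) − (79/120)·(-313/120) = -183283/14400, so a = -183283/118565.
Then b = ((-313/120) − (79/120)·(-183283/118565))/(20801/14400) = -26112/23713.

b = -1.101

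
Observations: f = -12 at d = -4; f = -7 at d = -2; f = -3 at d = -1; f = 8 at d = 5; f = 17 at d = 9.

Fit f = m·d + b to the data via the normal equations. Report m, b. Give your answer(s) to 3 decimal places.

m = 2.166, b = -2.432

With design matrix X, XᵀX = [[127, 7]; [7, 5]] and Xᵀf = [258, 3]ᵀ.
Determinant 127·5 − 7² = 586.
m = (258·5 − 7·3)/586 = 1269/586; b = (127·3 − 7·258)/586 = -1425/586.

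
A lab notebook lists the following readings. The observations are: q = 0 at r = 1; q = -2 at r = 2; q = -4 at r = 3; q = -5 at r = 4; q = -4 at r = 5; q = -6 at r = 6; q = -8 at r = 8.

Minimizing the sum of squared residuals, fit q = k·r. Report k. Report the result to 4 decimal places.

Sums needed: Σr·r = 155.
Moment sums: Σr·q = -156.
So AᵀA·[k]ᵀ = Aᵀq: [[155]]·[k]ᵀ = [-156]ᵀ.
k = (-156)/155 = -1.00645.

k = -1.0065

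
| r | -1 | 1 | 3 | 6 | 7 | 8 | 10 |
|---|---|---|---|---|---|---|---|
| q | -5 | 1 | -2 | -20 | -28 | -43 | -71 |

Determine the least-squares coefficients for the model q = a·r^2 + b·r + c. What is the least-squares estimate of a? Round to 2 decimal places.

The normal equations are: 17876·a + 2098·b + 260·c = -11966;  2098·a + 260·b + 34·c = -1370;  260·a + 34·b + 7·c = -168.
Row-reducing yields a = -8285/8457, b = 23551/8457, c = -3210/2819.

a = -0.98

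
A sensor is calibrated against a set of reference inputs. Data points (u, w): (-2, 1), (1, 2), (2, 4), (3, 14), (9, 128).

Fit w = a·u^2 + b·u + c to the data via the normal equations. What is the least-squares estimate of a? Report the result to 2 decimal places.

Entries of AᵀA: Σu^2·u^2 = 6675, Σu^2·u = 757, Σu^2 = 99, Σu·u = 99, Σu = 13, Σ1 = 5.
And Σu^2·w = 10516, Σu·w = 1202, Σw = 149.
Normal equations: [[6675, 757, 99]; [757, 99, 13]; [99, 13, 5]]·[a, b, c]ᵀ = [10516, 1202, 149]ᵀ.
Inverting the 3×3 Gram matrix, [a, b, c]ᵀ = [107895/72256, 76003/72256, -45175/18064]ᵀ.

a = 1.49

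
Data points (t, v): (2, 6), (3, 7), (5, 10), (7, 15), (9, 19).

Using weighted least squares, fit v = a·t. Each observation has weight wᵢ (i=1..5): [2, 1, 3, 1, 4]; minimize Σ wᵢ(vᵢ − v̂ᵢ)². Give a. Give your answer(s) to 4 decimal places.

a = 2.1161

XᵀWX·[a]ᵀ = XᵀWv reads: 465·a = 984.
a = 984/465 = 2.11613.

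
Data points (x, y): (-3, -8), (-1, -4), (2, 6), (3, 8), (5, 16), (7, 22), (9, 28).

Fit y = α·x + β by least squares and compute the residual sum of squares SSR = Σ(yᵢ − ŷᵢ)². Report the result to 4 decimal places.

AᵀA·[α, β]ᵀ = Aᵀy reads: 178·α + 22·β = 550;  22·α + 7·β = 68.
det = 178·7 − 22² = 762.
α = (550·7 − 22·68)/762 = 1177/381; β = (178·68 − 22·550)/762 = 2/381.
Residuals: 481/381, -349/381, -70/381, -485/381, 209/381, 47/127, 73/381; SSR = 1738/381.

SSR = 4.5617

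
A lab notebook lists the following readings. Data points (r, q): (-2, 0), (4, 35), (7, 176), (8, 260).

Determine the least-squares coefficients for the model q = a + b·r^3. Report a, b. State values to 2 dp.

a = 3.59, b = 0.50

Compute the Gram sums: Σ1 = 4, Σr^3 = 911, Σr^3·r^3 = 383953.
Right-hand side: Σq = 471, Σr^3·q = 195728.
Normal equations: [[4, 911]; [911, 383953]]·[a, b]ᵀ = [471, 195728]ᵀ.
Δ = 4·383953 − 911² = 705891.
a = (471·383953 − 911·195728)/705891 = 2533655/705891; b = (4·195728 − 911·471)/705891 = 353831/705891.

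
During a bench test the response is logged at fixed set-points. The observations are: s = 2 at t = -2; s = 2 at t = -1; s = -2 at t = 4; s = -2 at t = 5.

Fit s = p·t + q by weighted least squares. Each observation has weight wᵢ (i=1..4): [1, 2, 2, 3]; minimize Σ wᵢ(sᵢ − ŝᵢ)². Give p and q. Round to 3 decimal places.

p = -0.656, q = 1.057

Setting ∂/∂p … = 0 gives: 113·p + 19·q = -54;  19·p + 8·q = -4.
(Σwᵢ·t·t = 113, Σwᵢ·t = 19, Σwᵢ·1 = 8, Σwᵢ·t·s = -54, Σwᵢ·s = -4.)
Eliminating q: 8·(row 1) − 19·(row 2) gives 543·p = 8·(-54) − 19·(-4) = -356, so p = -356/543.
Then q = ((-4) − 19·(-356/543))/8 = 574/543.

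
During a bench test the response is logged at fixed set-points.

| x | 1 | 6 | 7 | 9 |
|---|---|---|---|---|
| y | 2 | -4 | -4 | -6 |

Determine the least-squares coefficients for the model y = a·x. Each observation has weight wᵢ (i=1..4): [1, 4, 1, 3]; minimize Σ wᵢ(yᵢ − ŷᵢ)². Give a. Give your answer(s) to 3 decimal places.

From the data, Σwᵢ·x·x = 437.
Moment sums: Σwᵢ·x·y = -284.
AᵀWA·[a]ᵀ = AᵀWy becomes [[437]]·[a]ᵀ = [-284]ᵀ.
Hence a = -284 / 437 ≈ -0.649886.

a = -0.650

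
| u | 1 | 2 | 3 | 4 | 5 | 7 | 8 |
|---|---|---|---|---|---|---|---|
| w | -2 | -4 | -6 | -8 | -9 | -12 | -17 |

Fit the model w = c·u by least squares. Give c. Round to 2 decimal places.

Setting ∂/∂c … = 0 gives: 168·c = -325.
(Σu·u = 168, Σu·w = -325.)
Hence c = -325 / 168 ≈ -1.93452.

c = -1.93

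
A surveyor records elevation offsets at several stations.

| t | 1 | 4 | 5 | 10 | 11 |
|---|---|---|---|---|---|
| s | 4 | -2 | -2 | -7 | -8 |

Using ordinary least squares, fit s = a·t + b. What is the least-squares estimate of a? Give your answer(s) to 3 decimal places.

a = -1.116

Entries of XᵀX: Σt·t = 263, Σt = 31, Σ1 = 5.
For Xᵀs: Σt·s = -172, Σs = -15.
Eliminating b: 5·(row 1) − 31·(row 2) gives 354·a = 5·(-172) − 31·(-15) = -395, so a = -395/354.
Then b = ((-15) − 31·(-395/354))/5 = 1387/354.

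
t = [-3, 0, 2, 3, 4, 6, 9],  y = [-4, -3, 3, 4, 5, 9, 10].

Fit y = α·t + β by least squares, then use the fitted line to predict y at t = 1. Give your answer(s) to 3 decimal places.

ŷ = 0.776

The normal equations are: 155·α + 21·β = 194;  21·α + 7·β = 24.
(Σt·t = 155, Σt = 21, Σ1 = 7, Σt·y = 194, Σy = 24.)
Determinant 155·7 − 21² = 644.
α = (194·7 − 21·24)/644 = 61/46; β = (155·24 − 21·194)/644 = -177/322.
At t = 1: ŷ = (61/46)·(1) + (-177/322)·(1) = 125/161.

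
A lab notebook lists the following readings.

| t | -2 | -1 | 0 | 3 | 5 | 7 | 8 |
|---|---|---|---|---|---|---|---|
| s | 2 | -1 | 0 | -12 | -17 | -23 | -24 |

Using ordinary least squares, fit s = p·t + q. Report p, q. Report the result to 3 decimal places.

p = -2.770, q = -2.801

Forming MᵀM = [[152, 20]; [20, 7]] and Mᵀs = [-477, -75]ᵀ gives MᵀM·[p, q]ᵀ = Mᵀs.
Eliminating q: 7·(row 1) − 20·(row 2) gives 664·p = 7·(-477) − 20·(-75) = -1839, so p = -1839/664.
Then q = ((-75) − 20·(-1839/664))/7 = -465/166.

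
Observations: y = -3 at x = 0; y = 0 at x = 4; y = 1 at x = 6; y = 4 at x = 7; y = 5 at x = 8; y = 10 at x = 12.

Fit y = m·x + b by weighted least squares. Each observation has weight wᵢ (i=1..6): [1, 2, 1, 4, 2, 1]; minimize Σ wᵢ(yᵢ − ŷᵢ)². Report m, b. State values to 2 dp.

m = 1.12, b = -4.05

Compute the Gram sums: Σwᵢ·x·x = 536, Σwᵢ·x = 70, Σwᵢ·1 = 11.
Right-hand side: Σwᵢ·x·y = 318, Σwᵢ·y = 34.
Determinant 536·11 − 70² = 996.
m = (318·11 − 70·34)/996 = 559/498; b = (536·34 − 70·318)/996 = -1009/249.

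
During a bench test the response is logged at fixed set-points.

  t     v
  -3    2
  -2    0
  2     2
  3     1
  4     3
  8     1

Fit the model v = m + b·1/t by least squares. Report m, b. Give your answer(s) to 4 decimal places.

Sums needed: Σ1 = 6, Σ1/t = 3/8, Σ1/t·1/t = 461/576.
For Mᵀv: Σv = 9, Σ1/t·v = 37/24.
So MᵀM·[m, b]ᵀ = Mᵀv: [[6, 3/8]; [3/8, 461/576]]·[m, b]ᵀ = [9, 37/24]ᵀ.
Eliminating b: (461/576)·(row 1) − (3/8)·(row 2) gives (895/192)·m = (461/576)·9 − (3/8)·(37/24) = 53/8, so m = 1272/895.
Then b = ((37/24) − (3/8)·(1272/895))/(461/576) = 1128/895.

m = 1.4212, b = 1.2603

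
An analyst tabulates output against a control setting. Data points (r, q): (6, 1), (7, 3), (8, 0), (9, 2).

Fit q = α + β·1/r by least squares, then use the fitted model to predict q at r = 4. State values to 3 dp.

With design matrix M, MᵀM = [[4, 275/504]; [275/504, 19345/254016]] and Mᵀq = [6, 103/126]ᵀ.
Δ = 4·(19345/254016) − (275/504)² = 65/9408.
α = (6·(19345/254016) − (275/504)·(103/126))/(65/9408) = 554/351; β = (4·(103/126) − (275/504)·6)/(65/9408) = -112/195.
At r = 4: q̂ = (554/351)·(1) + (-112/195)·(1/4) = 2518/1755.

q̂ = 1.435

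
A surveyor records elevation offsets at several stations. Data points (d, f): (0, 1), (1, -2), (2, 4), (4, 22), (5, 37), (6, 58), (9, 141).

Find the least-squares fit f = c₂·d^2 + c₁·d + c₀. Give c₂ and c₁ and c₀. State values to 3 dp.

c₂ = 2.044, c₁ = -2.754, c₀ = 0.304

Entries of MᵀM: Σd^2·d^2 = 8755, Σd^2·d = 1143, Σd^2 = 163, Σd·d = 163, Σd = 27, Σ1 = 7.
Right-hand side: Σd^2·f = 14800, Σd·f = 1896, Σf = 261.
So MᵀM·[c₂, c₁, c₀]ᵀ = Mᵀf: [[8755, 1143, 163]; [1143, 163, 27]; [163, 27, 7]]·[c₂, c₁, c₀]ᵀ = [14800, 1896, 261]ᵀ.
Solving the 3×3 system (Gaussian elimination) gives c₂ = 98053/47964, c₁ = -44025/15988, c₀ = 7285/23982.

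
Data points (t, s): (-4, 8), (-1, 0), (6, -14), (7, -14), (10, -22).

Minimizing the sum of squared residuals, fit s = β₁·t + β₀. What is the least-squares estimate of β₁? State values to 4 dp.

β₁ = -2.0612

Forming XᵀX = [[202, 18]; [18, 5]] and Xᵀs = [-434, -42]ᵀ gives XᵀX·[β₁, β₀]ᵀ = Xᵀs.
det = 202·5 − 18² = 686.
β₁ = ((-434)·5 − 18·(-42))/686 = -101/49; β₀ = (202·(-42) − 18·(-434))/686 = -48/49.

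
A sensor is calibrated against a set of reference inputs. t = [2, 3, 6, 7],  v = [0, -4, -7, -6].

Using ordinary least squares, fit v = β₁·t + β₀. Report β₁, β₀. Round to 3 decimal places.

β₁ = -1.147, β₀ = 0.912

Setting ∂/∂β₁ … = 0 gives: 98·β₁ + 18·β₀ = -96;  18·β₁ + 4·β₀ = -17.
(Σt·t = 98, Σt = 18, Σ1 = 4, Σt·v = -96, Σv = -17.)
Eliminating β₀: 4·(row 1) − 18·(row 2) gives 68·β₁ = 4·(-96) − 18·(-17) = -78, so β₁ = -39/34.
Then β₀ = ((-17) − 18·(-39/34))/4 = 31/34.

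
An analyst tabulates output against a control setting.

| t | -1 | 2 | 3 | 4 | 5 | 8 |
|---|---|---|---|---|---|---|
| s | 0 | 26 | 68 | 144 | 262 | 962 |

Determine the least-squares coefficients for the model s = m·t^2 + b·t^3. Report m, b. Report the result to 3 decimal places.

Compute the Gram sums: Σt^2·t^2 = 5075, Σt^2·t^3 = 37191, Σt^3·t^3 = 282659.
Right-hand side: Σt^2·s = 71138, Σt^3·s = 536554.
AᵀA·[m, b]ᵀ = Aᵀs becomes [[5075, 37191]; [37191, 282659]]·[m, b]ᵀ = [71138, 536554]ᵀ.
Determinant 5075·282659 − 37191² = 51323944.
m = (71138·282659 − 37191·536554)/51323944 = 19102016/6415493; b = (5075·536554 − 37191·71138)/51323944 = 1380682/916499.

m = 2.977, b = 1.506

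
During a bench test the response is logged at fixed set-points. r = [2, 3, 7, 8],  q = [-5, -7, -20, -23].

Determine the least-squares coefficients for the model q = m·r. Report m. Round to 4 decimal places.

Forming MᵀM = [[126]] and Mᵀq = [-355]ᵀ gives MᵀM·[m]ᵀ = Mᵀq.
Hence m = -355 / 126 ≈ -2.81746.

m = -2.8175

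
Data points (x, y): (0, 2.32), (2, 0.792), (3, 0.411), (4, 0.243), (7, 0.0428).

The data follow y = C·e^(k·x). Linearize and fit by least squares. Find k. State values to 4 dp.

k = -0.5725

Taking logs, ln y = k·x + ln C, so regress ln y on x.
Σx = 16.0000, Σ(x)² = 78.0000, Σln y = -4.8467, Σx·ln y = -30.8512.
Equations: 78.0000·k + 16.0000·ln C = -30.8512;  16.0000·k + 5·ln C = -4.8467.
Slope k = (n·Σx·ln y − Σx·Σln y)/(n·Σ(x)² − (Σx)²) = (5·-30.8512 − 16.0000·-4.8467)/134.0000 = -0.57245; ln C = (Σln y − k·Σx)/n = 0.86251.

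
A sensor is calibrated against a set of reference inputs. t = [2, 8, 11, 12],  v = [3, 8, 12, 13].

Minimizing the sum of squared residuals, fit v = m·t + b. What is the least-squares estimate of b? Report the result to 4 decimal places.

b = 0.7160

From the data, Σt·t = 333, Σt = 33, Σ1 = 4.
Right-hand side: Σt·v = 358, Σv = 36.
Normal equations: [[333, 33]; [33, 4]]·[m, b]ᵀ = [358, 36]ᵀ.
det = 333·4 − 33² = 243.
m = (358·4 − 33·36)/243 = 244/243; b = (333·36 − 33·358)/243 = 58/81.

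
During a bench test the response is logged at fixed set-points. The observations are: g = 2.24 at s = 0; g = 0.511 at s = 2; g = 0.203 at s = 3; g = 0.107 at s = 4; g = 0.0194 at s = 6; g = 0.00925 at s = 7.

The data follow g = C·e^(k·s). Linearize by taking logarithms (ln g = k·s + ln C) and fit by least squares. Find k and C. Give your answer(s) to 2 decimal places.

k = -0.79, C = 2.32

Linearized form: ln g = k·s + ln C. From the 6 transformed points,
Σs = 22.0000, Σ(s)² = 114.0000, Σln g = -12.3200, Σs·ln g = -71.5029.
Equations: 114.0000·k + 22.0000·ln C = -71.5029;  22.0000·k + 6·ln C = -12.3200.
Δ = 114.0000·6 − (22.0000)² = 200.0000; k = (-71.5029·6 − 22.0000·-12.3200)/200.0000 = -0.78989, ln C = (114.0000·-12.3200 − 22.0000·-71.5029)/200.0000 = 0.84292, so C = exp(0.84292) = 2.32315.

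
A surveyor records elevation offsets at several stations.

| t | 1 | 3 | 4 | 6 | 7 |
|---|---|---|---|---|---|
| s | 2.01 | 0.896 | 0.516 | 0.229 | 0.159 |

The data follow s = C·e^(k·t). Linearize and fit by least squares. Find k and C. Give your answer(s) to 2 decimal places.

Linearized form: ln s = k·t + ln C. From the 5 transformed points,
Σt = 21.0000, Σ(t)² = 111.0000, Σln s = -3.3862, Σt·ln s = -23.9941.
Equations: 111.0000·k + 21.0000·ln C = -23.9941;  21.0000·k + 5·ln C = -3.3862.
Solving (det = 114.0000): k = -0.42860, ln C = 1.12286, so C = exp(1.12286) = 3.07362.

k = -0.43, C = 3.07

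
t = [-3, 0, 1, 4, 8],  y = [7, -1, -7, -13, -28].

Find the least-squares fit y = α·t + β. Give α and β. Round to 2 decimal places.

Compute the Gram sums: Σt·t = 90, Σt = 10, Σ1 = 5.
Right-hand side: Σt·y = -304, Σy = -42.
AᵀA·[α, β]ᵀ = Aᵀy becomes [[90, 10]; [10, 5]]·[α, β]ᵀ = [-304, -42]ᵀ.
Eliminating β: 5·(row 1) − 10·(row 2) gives 350·α = 5·(-304) − 10·(-42) = -1100, so α = -22/7.
Then β = ((-42) − 10·(-22/7))/5 = -74/35.

α = -3.14, β = -2.11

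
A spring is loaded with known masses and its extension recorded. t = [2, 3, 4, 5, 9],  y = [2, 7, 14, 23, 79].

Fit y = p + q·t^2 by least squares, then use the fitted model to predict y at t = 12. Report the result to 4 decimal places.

ŷ = 142.0000

Normal-equation sums: Σ1 = 5, Σt^2 = 135, Σt^2·t^2 = 7539.
Right-hand side: Σy = 125, Σt^2·y = 7269.
Normal equations: [[5, 135]; [135, 7539]]·[p, q]ᵀ = [125, 7269]ᵀ.
Eliminating q: 7539·(row 1) − 135·(row 2) gives 19470·p = 7539·125 − 135·7269 = -38940, so p = -2.
Then q = (7269 − 135·(-2))/7539 = 1.
At t = 12: ŷ = (-2)·(1) + (1)·(144) = 142.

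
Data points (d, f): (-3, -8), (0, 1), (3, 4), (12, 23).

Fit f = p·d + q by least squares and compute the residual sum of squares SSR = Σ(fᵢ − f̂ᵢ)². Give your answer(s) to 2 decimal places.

SSR = 6.00

Entries of AᵀA: Σd·d = 162, Σd = 12, Σ1 = 4.
And Σd·f = 312, Σf = 20.
So AᵀA·[p, q]ᵀ = Aᵀf: [[162, 12]; [12, 4]]·[p, q]ᵀ = [312, 20]ᵀ.
Determinant 162·4 − 12² = 504.
p = (312·4 − 12·20)/504 = 2; q = (162·20 − 12·312)/504 = -1.
Residuals: -1, 2, -1, 0; SSR = 6.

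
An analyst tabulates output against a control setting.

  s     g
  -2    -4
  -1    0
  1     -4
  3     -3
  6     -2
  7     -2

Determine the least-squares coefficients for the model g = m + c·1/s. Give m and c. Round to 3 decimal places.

m = -2.468, c = -1.356

Sums needed: Σ1 = 6, Σ1/s = 1/7, Σ1/s·1/s = 2125/882.
Right-hand side: Σg = -15, Σ1/s·g = -76/21.
So XᵀX·[m, c]ᵀ = Xᵀg: [[6, 1/7]; [1/7, 2125/882]]·[m, c]ᵀ = [-15, -76/21]ᵀ.
Eliminating c: (2125/882)·(row 1) − (1/7)·(row 2) gives (2122/147)·m = (2125/882)·(-15) − (1/7)·(-76/21) = -3491/98, so m = -10473/4244.
Then c = ((-76/21) − (1/7)·(-10473/4244))/(2125/882) = -2877/2122.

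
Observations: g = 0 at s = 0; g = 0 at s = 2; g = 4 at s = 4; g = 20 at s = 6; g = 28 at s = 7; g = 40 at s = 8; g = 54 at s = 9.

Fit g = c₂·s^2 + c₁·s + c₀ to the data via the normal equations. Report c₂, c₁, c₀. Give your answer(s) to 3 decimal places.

c₂ = 0.946, c₁ = -2.581, c₀ = 0.350

Sums needed: Σs^2·s^2 = 14626, Σs^2·s = 1872, Σs^2 = 250, Σs·s = 250, Σs = 36, Σ1 = 7.
Right-hand side: Σs^2·g = 9090, Σs·g = 1138, Σg = 146.
Inverting the 3×3 Gram matrix, [c₂, c₁, c₀]ᵀ = [42685/45129, -38825/15043, 15812/45129]ᵀ.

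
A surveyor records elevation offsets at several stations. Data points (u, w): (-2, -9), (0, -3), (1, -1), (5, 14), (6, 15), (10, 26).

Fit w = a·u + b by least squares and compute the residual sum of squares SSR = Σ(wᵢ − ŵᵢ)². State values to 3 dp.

The normal equations are: 166·a + 20·b = 437;  20·a + 6·b = 42.
Eliminating b: 6·(row 1) − 20·(row 2) gives 596·a = 6·437 − 20·42 = 1782, so a = 891/298.
Then b = (42 − 20·(891/298))/6 = -442/149.
Residuals: -8/149, -5/149, -305/298, 601/298, 4/149, -139/149; SSR = 1785/298.

SSR = 5.990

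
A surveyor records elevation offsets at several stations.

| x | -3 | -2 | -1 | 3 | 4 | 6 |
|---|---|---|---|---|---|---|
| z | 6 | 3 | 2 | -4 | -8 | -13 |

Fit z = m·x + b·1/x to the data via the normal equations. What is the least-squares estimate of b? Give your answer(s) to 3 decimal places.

Forming AᵀA = [[75, 6]; [6, 25/16]] and Aᵀz = [-148, -11]ᵀ gives AᵀA·[m, b]ᵀ = Aᵀz.
det = 75·(25/16) − 6² = 1299/16.
m = ((-148)·(25/16) − 6·(-11))/(1299/16) = -2644/1299; b = (75·(-11) − 6·(-148))/(1299/16) = 336/433.

b = 0.776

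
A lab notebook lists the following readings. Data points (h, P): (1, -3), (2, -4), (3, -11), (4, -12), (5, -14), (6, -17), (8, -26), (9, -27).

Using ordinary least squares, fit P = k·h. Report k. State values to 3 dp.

Entries of XᵀX: Σh·h = 236.
Right-hand side: Σh·P = -715.
k = (-715)/236 = -3.02966.

k = -3.030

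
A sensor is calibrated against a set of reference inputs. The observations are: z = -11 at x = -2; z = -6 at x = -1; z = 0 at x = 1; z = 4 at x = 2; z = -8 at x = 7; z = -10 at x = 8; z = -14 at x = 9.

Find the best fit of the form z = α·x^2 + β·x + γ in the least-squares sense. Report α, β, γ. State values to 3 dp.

Setting ∂/∂α … = 0 gives: 13092·α + 1584·β + 204·γ = -2200;  1584·α + 204·β + 24·γ = -226;  204·α + 24·β + 7·γ = -45.
Inverting the 3×3 Gram matrix, [α, β, γ]ᵀ = [-6521/12747, 79763/25494, -9547/4249]ᵀ.

α = -0.512, β = 3.129, γ = -2.247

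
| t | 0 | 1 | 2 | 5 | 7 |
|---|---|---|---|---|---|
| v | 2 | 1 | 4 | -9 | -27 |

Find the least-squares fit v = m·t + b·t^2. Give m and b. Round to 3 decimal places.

Forming MᵀM = [[79, 477]; [477, 3043]] and Mᵀv = [-225, -1531]ᵀ gives MᵀM·[m, b]ᵀ = Mᵀv.
det = 79·3043 − 477² = 12868.
m = ((-225)·3043 − 477·(-1531))/12868 = 11403/3217; b = (79·(-1531) − 477·(-225))/12868 = -3406/3217.

m = 3.545, b = -1.059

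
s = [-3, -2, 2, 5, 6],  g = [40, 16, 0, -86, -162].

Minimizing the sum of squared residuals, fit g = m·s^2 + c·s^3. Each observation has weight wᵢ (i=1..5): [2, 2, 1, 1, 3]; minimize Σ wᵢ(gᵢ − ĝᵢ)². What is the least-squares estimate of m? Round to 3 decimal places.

m = 1.544

XᵀWX·[m, c]ᵀ = XᵀWg reads: 4723·m + 25935·c = -18798;  25935·m + 157243·c = -118142.
(Σwᵢ·s^2·s^2 = 4723, Σwᵢ·s^2·s^3 = 25935, Σwᵢ·s^3·s^3 = 157243, Σwᵢ·s^2·g = -18798, Σwᵢ·s^3·g = -118142.)
Δ = 4723·157243 − 25935² = 70034464.
m = ((-18798)·157243 − 25935·(-118142))/70034464 = 13519857/8754308; c = (4723·(-118142) − 25935·(-18798))/70034464 = -8807317/8754308.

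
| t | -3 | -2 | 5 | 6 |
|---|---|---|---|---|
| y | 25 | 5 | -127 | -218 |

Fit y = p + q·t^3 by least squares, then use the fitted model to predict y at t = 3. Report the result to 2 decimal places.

ŷ = -29.36

Entries of XᵀX: Σ1 = 4, Σt^3 = 306, Σt^3·t^3 = 63074.
And Σy = -315, Σt^3·y = -63678.
So XᵀX·[p, q]ᵀ = Xᵀy: [[4, 306]; [306, 63074]]·[p, q]ᵀ = [-315, -63678]ᵀ.
det = 4·63074 − 306² = 158660.
p = ((-315)·63074 − 306·(-63678))/158660 = -191421/79330; q = (4·(-63678) − 306·(-315))/158660 = -79161/79330.
At t = 3: ŷ = (-191421/79330)·(1) + (-79161/79330)·(27) = -1164384/39665.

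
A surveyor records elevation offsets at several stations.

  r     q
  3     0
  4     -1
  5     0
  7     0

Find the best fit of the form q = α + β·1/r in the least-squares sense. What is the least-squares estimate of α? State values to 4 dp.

α = -0.0316

Entries of MᵀM: Σ1 = 4, Σ1/r = 389/420, Σ1/r·1/r = 41281/176400.
For Mᵀq: Σq = -1, Σ1/r·q = -1/4.
Determinant 4·(41281/176400) − (389/420)² = 4601/58800.
α = ((-1)·(41281/176400) − (389/420)·(-1/4))/(4601/58800) = -436/13803; β = (4·(-1/4) − (389/420)·(-1))/(4601/58800) = -4340/4601.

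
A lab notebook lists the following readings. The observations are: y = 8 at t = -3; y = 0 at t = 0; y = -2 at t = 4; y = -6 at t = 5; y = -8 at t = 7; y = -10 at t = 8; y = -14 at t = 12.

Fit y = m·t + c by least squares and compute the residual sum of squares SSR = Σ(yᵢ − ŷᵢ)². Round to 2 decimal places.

SSR = 12.05

Entries of AᵀA: Σt·t = 307, Σt = 33, Σ1 = 7.
For Aᵀy: Σt·y = -366, Σy = -32.
AᵀA·[m, c]ᵀ = Aᵀy becomes [[307, 33]; [33, 7]]·[m, c]ᵀ = [-366, -32]ᵀ.
Eliminating c: 7·(row 1) − 33·(row 2) gives 1060·m = 7·(-366) − 33·(-32) = -1506, so m = -753/530.
Then c = ((-32) − 33·(-753/530))/7 = 1127/530.
Residuals: 427/265, -1127/530, 165/106, -271/265, -48/265, -403/530, 489/530; SSR = 3193/265.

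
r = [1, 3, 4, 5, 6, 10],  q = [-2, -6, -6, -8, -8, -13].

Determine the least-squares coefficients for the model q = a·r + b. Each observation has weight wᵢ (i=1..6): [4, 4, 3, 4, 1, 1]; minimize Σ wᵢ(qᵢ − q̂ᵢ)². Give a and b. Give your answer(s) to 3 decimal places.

a = -1.231, b = -1.425

Entries of MᵀWM: Σwᵢ·r·r = 324, Σwᵢ·r = 64, Σwᵢ·1 = 17.
And Σwᵢ·r·q = -490, Σwᵢ·q = -103.
Normal equations: [[324, 64]; [64, 17]]·[a, b]ᵀ = [-490, -103]ᵀ.
Determinant 324·17 − 64² = 1412.
a = ((-490)·17 − 64·(-103))/1412 = -869/706; b = (324·(-103) − 64·(-490))/1412 = -503/353.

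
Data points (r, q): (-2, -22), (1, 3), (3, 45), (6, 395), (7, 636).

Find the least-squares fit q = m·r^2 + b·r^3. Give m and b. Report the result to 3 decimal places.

m = -1.137, b = 2.017

MᵀM·[m, b]ᵀ = Mᵀq reads: 3795·m + 24795·b = 45704;  24795·m + 165099·b = 304862.
(Σr^2·r^2 = 3795, Σr^2·r^3 = 24795, Σr^3·r^3 = 165099, Σr^2·q = 45704, Σr^3·q = 304862.)
Eliminating b: 165099·(row 1) − 24795·(row 2) gives 11758680·m = 165099·45704 − 24795·304862 = -13368594, so m = -2228099/1959780.
Then b = (304862 − 24795·(-2228099/1959780))/165099 = 790687/391956.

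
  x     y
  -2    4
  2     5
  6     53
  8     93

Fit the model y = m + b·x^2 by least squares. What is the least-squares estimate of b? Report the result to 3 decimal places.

MᵀM·[m, b]ᵀ = Mᵀy reads: 4·m + 108·b = 155;  108·m + 5424·b = 7896.
(Σ1 = 4, Σx^2 = 108, Σx^2·x^2 = 5424, Σy = 155, Σx^2·y = 7896.)
Eliminating b: 5424·(row 1) − 108·(row 2) gives 10032·m = 5424·155 − 108·7896 = -12048, so m = -251/209.
Then b = (7896 − 108·(-251/209))/5424 = 1237/836.

b = 1.480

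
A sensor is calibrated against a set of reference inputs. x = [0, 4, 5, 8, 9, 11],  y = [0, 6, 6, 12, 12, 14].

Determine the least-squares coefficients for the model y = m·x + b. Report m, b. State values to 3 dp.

m = 1.315, b = 0.224

Forming MᵀM = [[307, 37]; [37, 6]] and Mᵀy = [412, 50]ᵀ gives MᵀM·[m, b]ᵀ = Mᵀy.
Determinant 307·6 − 37² = 473.
m = (412·6 − 37·50)/473 = 622/473; b = (307·50 − 37·412)/473 = 106/473.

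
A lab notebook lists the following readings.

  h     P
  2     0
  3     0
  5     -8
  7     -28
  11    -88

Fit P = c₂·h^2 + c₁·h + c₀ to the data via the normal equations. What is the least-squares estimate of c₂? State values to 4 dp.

c₂ = -1.0999

With design matrix X, XᵀX = [[17764, 1834, 208]; [1834, 208, 28]; [208, 28, 5]] and XᵀP = [-12220, -1204, -124]ᵀ.
Row-reducing yields c₂ = -1222/1111, c₁ = 4914/1111, c₀ = -4236/1111.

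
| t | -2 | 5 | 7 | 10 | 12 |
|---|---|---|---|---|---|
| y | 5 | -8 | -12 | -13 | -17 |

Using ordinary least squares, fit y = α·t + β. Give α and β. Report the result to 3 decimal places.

α = -1.536, β = 0.829

Sums needed: Σt·t = 322, Σt = 32, Σ1 = 5.
And Σt·y = -468, Σy = -45.
Eliminating β: 5·(row 1) − 32·(row 2) gives 586·α = 5·(-468) − 32·(-45) = -900, so α = -450/293.
Then β = ((-45) − 32·(-450/293))/5 = 243/293.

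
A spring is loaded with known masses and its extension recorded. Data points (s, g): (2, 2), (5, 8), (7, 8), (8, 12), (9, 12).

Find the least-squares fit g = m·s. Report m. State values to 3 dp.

m = 1.363

The normal system XᵀX·[m]ᵀ = Xᵀg is [[223]]·[m]ᵀ = [304]ᵀ.
m = 304/223 = 1.36323.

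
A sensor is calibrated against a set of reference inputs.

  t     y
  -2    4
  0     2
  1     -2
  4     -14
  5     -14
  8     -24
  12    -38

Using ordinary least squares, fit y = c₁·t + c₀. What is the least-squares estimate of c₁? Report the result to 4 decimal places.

From the data, Σt·t = 254, Σt = 28, Σ1 = 7.
Right-hand side: Σt·y = -784, Σy = -86.
Normal equations: [[254, 28]; [28, 7]]·[c₁, c₀]ᵀ = [-784, -86]ᵀ.
Determinant 254·7 − 28² = 994.
c₁ = ((-784)·7 − 28·(-86))/994 = -220/71; c₀ = (254·(-86) − 28·(-784))/994 = 54/497.

c₁ = -3.0986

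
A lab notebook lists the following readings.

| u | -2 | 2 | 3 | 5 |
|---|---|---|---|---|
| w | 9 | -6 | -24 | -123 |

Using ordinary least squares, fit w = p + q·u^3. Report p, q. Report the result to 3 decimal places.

Entries of AᵀA: Σ1 = 4, Σu^3 = 152, Σu^3·u^3 = 16482.
Right-hand side: Σw = -144, Σu^3·w = -16143.
Normal equations: [[4, 152]; [152, 16482]]·[p, q]ᵀ = [-144, -16143]ᵀ.
Δ = 4·16482 − 152² = 42824.
p = ((-144)·16482 − 152·(-16143))/42824 = 10041/5353; q = (4·(-16143) − 152·(-144))/42824 = -10671/10706.

p = 1.876, q = -0.997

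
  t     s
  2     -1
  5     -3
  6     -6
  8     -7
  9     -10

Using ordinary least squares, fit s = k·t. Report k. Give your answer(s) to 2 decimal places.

k = -0.95

Entries of AᵀA: Σt·t = 210.
And Σt·s = -199.
AᵀA·[k]ᵀ = Aᵀs becomes [[210]]·[k]ᵀ = [-199]ᵀ.
Hence k = -199 / 210 ≈ -0.947619.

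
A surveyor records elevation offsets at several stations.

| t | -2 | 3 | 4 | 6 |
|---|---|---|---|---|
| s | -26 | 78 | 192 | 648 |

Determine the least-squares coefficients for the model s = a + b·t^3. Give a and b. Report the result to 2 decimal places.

Entries of MᵀM: Σ1 = 4, Σt^3 = 299, Σt^3·t^3 = 51545.
Right-hand side: Σs = 892, Σt^3·s = 154570.
So MᵀM·[a, b]ᵀ = Mᵀs: [[4, 299]; [299, 51545]]·[a, b]ᵀ = [892, 154570]ᵀ.
Determinant 4·51545 − 299² = 116779.
a = (892·51545 − 299·154570)/116779 = -1410/691; b = (4·154570 − 299·892)/116779 = 27044/8983.

a = -2.04, b = 3.01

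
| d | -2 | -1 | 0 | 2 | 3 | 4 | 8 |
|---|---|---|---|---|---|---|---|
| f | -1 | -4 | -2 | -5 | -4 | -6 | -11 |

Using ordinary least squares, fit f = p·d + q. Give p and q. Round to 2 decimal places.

p = -0.89, q = -2.94

The normal equations are: 98·p + 14·q = -128;  14·p + 7·q = -33.
Determinant 98·7 − 14² = 490.
p = ((-128)·7 − 14·(-33))/490 = -31/35; q = (98·(-33) − 14·(-128))/490 = -103/35.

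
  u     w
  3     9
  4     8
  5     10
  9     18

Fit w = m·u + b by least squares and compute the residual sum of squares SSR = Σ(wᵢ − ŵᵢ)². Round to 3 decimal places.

With design matrix X, XᵀX = [[131, 21]; [21, 4]] and Xᵀw = [271, 45]ᵀ.
Determinant 131·4 − 21² = 83.
m = (271·4 − 21·45)/83 = 139/83; b = (131·45 − 21·271)/83 = 204/83.
Residuals: 126/83, -96/83, -69/83, 39/83; SSR = 378/83.

SSR = 4.554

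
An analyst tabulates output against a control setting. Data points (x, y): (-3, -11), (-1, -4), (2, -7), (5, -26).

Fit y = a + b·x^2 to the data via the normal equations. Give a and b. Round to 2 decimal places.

a = -3.10, b = -0.91

Compute the Gram sums: Σ1 = 4, Σx^2 = 39, Σx^2·x^2 = 723.
Right-hand side: Σy = -48, Σx^2·y = -781.
So AᵀA·[a, b]ᵀ = Aᵀy: [[4, 39]; [39, 723]]·[a, b]ᵀ = [-48, -781]ᵀ.
Eliminating b: 723·(row 1) − 39·(row 2) gives 1371·a = 723·(-48) − 39·(-781) = -4245, so a = -1415/457.
Then b = ((-781) − 39·(-1415/457))/723 = -1252/1371.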